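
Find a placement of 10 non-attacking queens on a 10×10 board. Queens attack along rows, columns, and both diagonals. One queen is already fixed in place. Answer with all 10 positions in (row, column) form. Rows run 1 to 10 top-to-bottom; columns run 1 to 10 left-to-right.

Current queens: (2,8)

Row 1: attacked by (2,8)→{7,8,9}. Safe: 1, 2, 3, 4, 5, 6, 10. Place at column 4.
Row 3: attacked by (1,4)→{2,4,6}; (2,8)→{7,8,9}. Safe: 1, 3, 5, 10. Place at column 5.
Row 4: attacked by (1,4)→{1,4,7}; (2,8)→{6,8,10}; (3,5)→{4,5,6}. Safe: 2, 3, 9. Place at column 3.
Row 5: attacked by (1,4)→{4,8}; (2,8)→{5,8}; (3,5)→{3,5,7}; (4,3)→{2,3,4}. Safe: 1, 6, 9, 10. Place at column 1.
Row 6: attacked by (1,4)→{4,9}; (2,8)→{4,8}; (3,5)→{2,5,8}; (4,3)→{1,3,5}; (5,1)→{1,2}. Safe: 6, 7, 10. Place at column 10.
Row 7: attacked by (1,4)→{4,10}; (2,8)→{3,8}; (3,5)→{1,5,9}; (4,3)→{3,6}; (5,1)→{1,3}; (6,10)→{9,10}. Safe: 2, 7. Place at column 2.
Row 8: attacked by (1,4)→{4}; (2,8)→{2,8}; (3,5)→{5,10}; (4,3)→{3,7}; (5,1)→{1,4}; (6,10)→{8,10}; (7,2)→{1,2,3}. Safe: 6, 9. Place at column 6.
Row 9: attacked by (1,4)→{4}; (2,8)→{1,8}; (3,5)→{5}; (4,3)→{3,8}; (5,1)→{1,5}; (6,10)→{7,10}; (7,2)→{2,4}; (8,6)→{5,6,7}. Safe: 9. Place at column 9.
Row 10: attacked by (1,4)→{4}; (2,8)→{8}; (3,5)→{5}; (4,3)→{3,9}; (5,1)→{1,6}; (6,10)→{6,10}; (7,2)→{2,5}; (8,6)→{4,6,8}; (9,9)→{8,9,10}. Safe: 7. Place at column 7.
Columns [4, 8, 5, 3, 1, 10, 2, 6, 9, 7], r−c [-3, -6, -2, 1, 4, -4, 5, 2, 0, 3], r+c [5, 10, 8, 7, 6, 16, 9, 14, 18, 17] are all distinct, so no two queens attack.

(1,4) (2,8) (3,5) (4,3) (5,1) (6,10) (7,2) (8,6) (9,9) (10,7)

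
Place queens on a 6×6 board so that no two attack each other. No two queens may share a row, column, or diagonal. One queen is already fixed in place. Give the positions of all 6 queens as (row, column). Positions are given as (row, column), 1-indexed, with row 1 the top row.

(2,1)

(1,4) (2,1) (3,5) (4,2) (5,6) (6,3)

Row 1: attacked by (2,1)→{1,2}. Safe: 3, 4, 5, 6. Place at column 4.
Row 3: attacked by (1,4)→{2,4,6}; (2,1)→{1,2}. Safe: 3, 5. Place at column 5.
Row 4: attacked by (1,4)→{1,4}; (2,1)→{1,3}; (3,5)→{4,5,6}. Safe: 2. Place at column 2.
Row 5: attacked by (1,4)→{4}; (2,1)→{1,4}; (3,5)→{3,5}; (4,2)→{1,2,3}. Safe: 6. Place at column 6.
Row 6: attacked by (1,4)→{4}; (2,1)→{1,5}; (3,5)→{2,5}; (4,2)→{2,4}; (5,6)→{5,6}. Safe: 3. Place at column 3.
Columns [4, 1, 5, 2, 6, 3], r−c [-3, 1, -2, 2, -1, 3], r+c [5, 3, 8, 6, 11, 9] are all distinct, so no two queens attack.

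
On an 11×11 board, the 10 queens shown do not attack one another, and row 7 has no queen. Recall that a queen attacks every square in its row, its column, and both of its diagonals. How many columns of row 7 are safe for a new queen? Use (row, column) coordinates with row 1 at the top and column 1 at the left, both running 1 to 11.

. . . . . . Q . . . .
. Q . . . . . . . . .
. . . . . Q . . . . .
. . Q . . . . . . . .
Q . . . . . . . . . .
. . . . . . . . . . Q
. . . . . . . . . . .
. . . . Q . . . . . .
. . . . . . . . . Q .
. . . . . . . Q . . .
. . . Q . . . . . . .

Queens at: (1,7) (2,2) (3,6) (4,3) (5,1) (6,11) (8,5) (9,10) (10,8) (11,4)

1

(1,7) attacks row 7 at column 7 and diagonals 1.
(2,2) attacks row 7 at column 2 and diagonals 7.
(3,6) attacks row 7 at column 6 and diagonals 2, 10.
(4,3) attacks row 7 at column 3 and diagonals 6.
(5,1) attacks row 7 at column 1 and diagonals 3.
(6,11) attacks row 7 at column 11 and diagonals 10.
(8,5) attacks row 7 at column 5 and diagonals 4, 6.
(9,10) attacks row 7 at column 10 and diagonals 8.
(10,8) attacks row 7 at column 8 and diagonals 5, 11.
(11,4) attacks row 7 at column 4 and diagonals 8.
Attacked columns: {1, 2, 3, 4, 5, 6, 7, 8, 10, 11}. Safe: {9}.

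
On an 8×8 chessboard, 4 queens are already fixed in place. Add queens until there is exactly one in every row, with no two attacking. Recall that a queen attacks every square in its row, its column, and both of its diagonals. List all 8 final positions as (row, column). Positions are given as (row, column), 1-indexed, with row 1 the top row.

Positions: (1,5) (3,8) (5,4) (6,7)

(1,5) (2,2) (3,8) (4,1) (5,4) (6,7) (7,3) (8,6)

Row 2: attacked by (1,5)→{4,5,6}; (3,8)→{7,8}; (5,4)→{1,4,7}; (6,7)→{3,7}. Safe: 2. Place at column 2.
Row 4: attacked by (1,5)→{2,5,8}; (2,2)→{2,4}; (3,8)→{7,8}; (5,4)→{3,4,5}; (6,7)→{5,7}. Safe: 1, 6. Place at column 1.
Row 7: attacked by (1,5)→{5}; (2,2)→{2,7}; (3,8)→{4,8}; (4,1)→{1,4}; (5,4)→{2,4,6}; (6,7)→{6,7,8}. Safe: 3. Place at column 3.
Row 8: attacked by (1,5)→{5}; (2,2)→{2,8}; (3,8)→{3,8}; (4,1)→{1,5}; (5,4)→{1,4,7}; (6,7)→{5,7}; (7,3)→{2,3,4}. Safe: 6. Place at column 6.
Columns [5, 2, 8, 1, 4, 7, 3, 6], r−c [-4, 0, -5, 3, 1, -1, 4, 2], r+c [6, 4, 11, 5, 9, 13, 10, 14] are all distinct, so no two queens attack.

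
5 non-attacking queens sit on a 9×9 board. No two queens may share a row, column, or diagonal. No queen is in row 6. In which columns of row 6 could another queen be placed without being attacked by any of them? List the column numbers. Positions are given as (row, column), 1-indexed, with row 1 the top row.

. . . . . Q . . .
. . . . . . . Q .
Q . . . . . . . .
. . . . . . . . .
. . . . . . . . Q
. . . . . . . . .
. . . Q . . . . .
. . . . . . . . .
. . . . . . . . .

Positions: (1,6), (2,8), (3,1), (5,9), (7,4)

(1,6) attacks row 6 at column 6 and diagonals 1.
(2,8) attacks row 6 at column 8 and diagonals 4.
(3,1) attacks row 6 at column 1 and diagonals 4.
(5,9) attacks row 6 at column 9 and diagonals 8.
(7,4) attacks row 6 at column 4 and diagonals 3, 5.
Attacked columns: {1, 3, 4, 5, 6, 8, 9}. Safe: {2, 7}.

columns 2, 7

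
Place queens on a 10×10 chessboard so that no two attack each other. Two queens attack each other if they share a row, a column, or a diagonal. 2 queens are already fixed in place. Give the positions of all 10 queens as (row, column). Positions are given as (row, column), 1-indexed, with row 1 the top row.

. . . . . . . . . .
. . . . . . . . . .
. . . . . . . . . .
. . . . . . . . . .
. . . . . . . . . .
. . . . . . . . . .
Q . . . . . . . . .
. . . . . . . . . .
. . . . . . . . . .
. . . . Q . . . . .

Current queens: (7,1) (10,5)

Row 1: attacked by (7,1)→{1,7}; (10,5)→{5}. Safe: 2, 3, 4, 6, 8, 9, 10. Place at column 10.
Row 2: attacked by (1,10)→{9,10}; (7,1)→{1,6}; (10,5)→{5}. Safe: 2, 3, 4, 7, 8. Place at column 2.
Row 3: attacked by (1,10)→{8,10}; (2,2)→{1,2,3}; (7,1)→{1,5}; (10,5)→{5}. Safe: 4, 6, 7, 9. Place at column 4.
Row 4: attacked by (1,10)→{7,10}; (2,2)→{2,4}; (3,4)→{3,4,5}; (7,1)→{1,4}; (10,5)→{5}. Safe: 6, 8, 9. Place at column 9.
Row 5: attacked by (1,10)→{6,10}; (2,2)→{2,5}; (3,4)→{2,4,6}; (4,9)→{8,9,10}; (7,1)→{1,3}; (10,5)→{5,10}. Safe: 7. Place at column 7.
Row 6: attacked by (1,10)→{5,10}; (2,2)→{2,6}; (3,4)→{1,4,7}; (4,9)→{7,9}; (5,7)→{6,7,8}; (7,1)→{1,2}; (10,5)→{1,5,9}. Safe: 3. Place at column 3.
Row 8: attacked by (1,10)→{3,10}; (2,2)→{2,8}; (3,4)→{4,9}; (4,9)→{5,9}; (5,7)→{4,7,10}; (6,3)→{1,3,5}; (7,1)→{1,2}; (10,5)→{3,5,7}. Safe: 6. Place at column 6.
Row 9: attacked by (1,10)→{2,10}; (2,2)→{2,9}; (3,4)→{4,10}; (4,9)→{4,9}; (5,7)→{3,7}; (6,3)→{3,6}; (7,1)→{1,3}; (8,6)→{5,6,7}; (10,5)→{4,5,6}. Safe: 8. Place at column 8.
Columns [10, 2, 4, 9, 7, 3, 1, 6, 8, 5], r−c [-9, 0, -1, -5, -2, 3, 6, 2, 1, 5], r+c [11, 4, 7, 13, 12, 9, 8, 14, 17, 15] are all distinct, so no two queens attack.

(1,10) (2,2) (3,4) (4,9) (5,7) (6,3) (7,1) (8,6) (9,8) (10,5)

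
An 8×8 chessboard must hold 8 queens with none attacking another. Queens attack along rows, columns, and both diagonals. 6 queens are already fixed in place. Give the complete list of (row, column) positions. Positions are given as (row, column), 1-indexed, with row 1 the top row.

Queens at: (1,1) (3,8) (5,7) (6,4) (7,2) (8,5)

Row 2: attacked by (1,1)→{1,2}; (3,8)→{7,8}; (5,7)→{4,7}; (6,4)→{4,8}; (7,2)→{2,7}; (8,5)→{5}. Safe: 3, 6. Place at column 6.
Row 4: attacked by (1,1)→{1,4}; (2,6)→{4,6,8}; (3,8)→{7,8}; (5,7)→{6,7,8}; (6,4)→{2,4,6}; (7,2)→{2,5}; (8,5)→{1,5}. Safe: 3. Place at column 3.
Columns [1, 6, 8, 3, 7, 4, 2, 5], r−c [0, -4, -5, 1, -2, 2, 5, 3], r+c [2, 8, 11, 7, 12, 10, 9, 13] are all distinct, so no two queens attack.

(1,1) (2,6) (3,8) (4,3) (5,7) (6,4) (7,2) (8,5)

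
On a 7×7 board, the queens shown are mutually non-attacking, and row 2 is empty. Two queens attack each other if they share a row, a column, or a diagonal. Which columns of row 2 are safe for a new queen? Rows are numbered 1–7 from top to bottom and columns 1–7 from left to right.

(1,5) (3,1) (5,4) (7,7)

columns 3

(1,5) attacks row 2 at column 5 and diagonals 4, 6.
(3,1) attacks row 2 at column 1 and diagonals 2.
(5,4) attacks row 2 at column 4 and diagonals 1, 7.
(7,7) attacks row 2 at column 7 and diagonals 2.
Attacked columns: {1, 2, 4, 5, 6, 7}. Safe: {3}.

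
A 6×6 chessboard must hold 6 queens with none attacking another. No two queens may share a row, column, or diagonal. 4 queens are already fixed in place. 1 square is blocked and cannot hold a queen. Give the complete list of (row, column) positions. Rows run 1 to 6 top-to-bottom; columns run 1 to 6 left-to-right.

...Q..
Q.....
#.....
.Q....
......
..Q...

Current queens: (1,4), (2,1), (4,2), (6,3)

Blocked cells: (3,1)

Row 3: attacked by (1,4)→{2,4,6}; (2,1)→{1,2}; (4,2)→{1,2,3}; (6,3)→{3,6}. Blocked: 1. Safe: 5. Place at column 5.
Row 5: attacked by (1,4)→{4}; (2,1)→{1,4}; (3,5)→{3,5}; (4,2)→{1,2,3}; (6,3)→{2,3,4}. Safe: 6. Place at column 6.
Columns [4, 1, 5, 2, 6, 3], r−c [-3, 1, -2, 2, -1, 3], r+c [5, 3, 8, 6, 11, 9] are all distinct, so no two queens attack.

(1,4) (2,1) (3,5) (4,2) (5,6) (6,3)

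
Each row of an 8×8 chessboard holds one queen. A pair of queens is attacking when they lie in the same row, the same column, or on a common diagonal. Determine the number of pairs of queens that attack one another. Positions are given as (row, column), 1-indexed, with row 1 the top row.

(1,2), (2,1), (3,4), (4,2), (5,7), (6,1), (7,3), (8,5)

5

Same column: (1,2)–(4,2) (column 2); (2,1)–(6,1) (column 1).
Same diagonal: (1,2)–(2,1) (|1−2| = |2−1| = 1); (1,2)–(3,4) (|1−3| = |2−4| = 2); (3,4)–(6,1) (|3−6| = |4−1| = 3).
Total attacking pairs: 5.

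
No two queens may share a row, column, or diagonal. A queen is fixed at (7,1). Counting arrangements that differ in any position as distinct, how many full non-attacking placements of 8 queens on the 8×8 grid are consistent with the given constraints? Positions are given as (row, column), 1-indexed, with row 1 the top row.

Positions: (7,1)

8

Branch on row 1: col 2 → 1; col 3 → 1; col 4 → 2; col 5 → 1; col 6 → 3; col 8 → 0.
Sum: 1 + 1 + 2 + 1 + 3 + 0 = 8.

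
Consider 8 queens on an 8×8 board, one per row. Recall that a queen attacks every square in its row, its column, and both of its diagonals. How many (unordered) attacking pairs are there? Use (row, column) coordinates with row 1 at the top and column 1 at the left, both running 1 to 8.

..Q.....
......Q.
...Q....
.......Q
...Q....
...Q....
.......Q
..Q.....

7

Same column: (1,3)–(8,3) (column 3); (3,4)–(5,4) (column 4); (3,4)–(6,4) (column 4); (4,8)–(7,8) (column 8); (5,4)–(6,4) (column 4).
Same diagonal: (2,7)–(5,4) (|2−5| = |7−4| = 3); (3,4)–(7,8) (|3−7| = |4−8| = 4).
Total attacking pairs: 7.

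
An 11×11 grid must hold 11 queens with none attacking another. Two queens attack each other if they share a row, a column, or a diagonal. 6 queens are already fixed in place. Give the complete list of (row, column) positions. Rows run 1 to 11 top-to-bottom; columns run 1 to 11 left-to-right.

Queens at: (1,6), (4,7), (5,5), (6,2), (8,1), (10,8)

Row 2: attacked by (1,6)→{5,6,7}; (4,7)→{5,7,9}; (5,5)→{2,5,8}; (6,2)→{2,6}; (8,1)→{1,7}; (10,8)→{8}. Safe: 3, 4, 10, 11. Place at column 3.
Row 3: attacked by (1,6)→{4,6,8}; (2,3)→{2,3,4}; (4,7)→{6,7,8}; (5,5)→{3,5,7}; (6,2)→{2,5}; (8,1)→{1,6}; (10,8)→{1,8}. Safe: 9, 10, 11. Place at column 11.
Row 7: attacked by (1,6)→{6}; (2,3)→{3,8}; (3,11)→{7,11}; (4,7)→{4,7,10}; (5,5)→{3,5,7}; (6,2)→{1,2,3}; (8,1)→{1,2}; (10,8)→{5,8,11}. Safe: 9. Place at column 9.
Row 9: attacked by (1,6)→{6}; (2,3)→{3,10}; (3,11)→{5,11}; (4,7)→{2,7}; (5,5)→{1,5,9}; (6,2)→{2,5}; (7,9)→{7,9,11}; (8,1)→{1,2}; (10,8)→{7,8,9}. Safe: 4. Place at column 4.
Row 11: attacked by (1,6)→{6}; (2,3)→{3}; (3,11)→{3,11}; (4,7)→{7}; (5,5)→{5,11}; (6,2)→{2,7}; (7,9)→{5,9}; (8,1)→{1,4}; (9,4)→{2,4,6}; (10,8)→{7,8,9}. Safe: 10. Place at column 10.
Columns [6, 3, 11, 7, 5, 2, 9, 1, 4, 8, 10], r−c [-5, -1, -8, -3, 0, 4, -2, 7, 5, 2, 1], r+c [7, 5, 14, 11, 10, 8, 16, 9, 13, 18, 21] are all distinct, so no two queens attack.

(1,6) (2,3) (3,11) (4,7) (5,5) (6,2) (7,9) (8,1) (9,4) (10,8) (11,10)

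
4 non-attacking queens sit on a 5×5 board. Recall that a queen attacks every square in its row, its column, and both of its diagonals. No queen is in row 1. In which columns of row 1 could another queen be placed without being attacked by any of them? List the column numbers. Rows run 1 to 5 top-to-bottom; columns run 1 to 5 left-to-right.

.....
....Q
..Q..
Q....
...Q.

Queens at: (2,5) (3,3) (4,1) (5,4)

(2,5) attacks row 1 at column 5 and diagonals 4.
(3,3) attacks row 1 at column 3 and diagonals 1, 5.
(4,1) attacks row 1 at column 1 and diagonals 4.
(5,4) attacks row 1 at column 4.
Attacked columns: {1, 3, 4, 5}. Safe: {2}.

columns 2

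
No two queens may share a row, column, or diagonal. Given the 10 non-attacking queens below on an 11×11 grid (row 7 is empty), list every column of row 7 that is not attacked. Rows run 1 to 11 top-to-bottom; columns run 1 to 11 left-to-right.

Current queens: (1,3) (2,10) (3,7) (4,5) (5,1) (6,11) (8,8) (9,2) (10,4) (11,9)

(1,3) attacks row 7 at column 3 and diagonals 9.
(2,10) attacks row 7 at column 10 and diagonals 5.
(3,7) attacks row 7 at column 7 and diagonals 3, 11.
(4,5) attacks row 7 at column 5 and diagonals 2, 8.
(5,1) attacks row 7 at column 1 and diagonals 3.
(6,11) attacks row 7 at column 11 and diagonals 10.
(8,8) attacks row 7 at column 8 and diagonals 7, 9.
(9,2) attacks row 7 at column 2 and diagonals 4.
(10,4) attacks row 7 at column 4 and diagonals 1, 7.
(11,9) attacks row 7 at column 9 and diagonals 5.
Attacked columns: {1, 2, 3, 4, 5, 7, 8, 9, 10, 11}. Safe: {6}.

columns 6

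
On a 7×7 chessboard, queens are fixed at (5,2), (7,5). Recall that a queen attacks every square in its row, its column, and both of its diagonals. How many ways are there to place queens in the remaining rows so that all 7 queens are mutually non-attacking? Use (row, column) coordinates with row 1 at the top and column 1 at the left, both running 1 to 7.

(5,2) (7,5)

Branch on row 1: col 1 → 0; col 3 → 1; col 4 → 1; col 7 → 0.
Sum: 0 + 1 + 1 + 0 = 2.

2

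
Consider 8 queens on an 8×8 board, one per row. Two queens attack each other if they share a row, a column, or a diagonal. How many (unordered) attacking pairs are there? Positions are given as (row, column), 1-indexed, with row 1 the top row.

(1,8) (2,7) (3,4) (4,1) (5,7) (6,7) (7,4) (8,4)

10

Same column: (2,7)–(5,7) (column 7); (2,7)–(6,7) (column 7); (3,4)–(7,4) (column 4); (3,4)–(8,4) (column 4); (5,7)–(6,7) (column 7); (7,4)–(8,4) (column 4).
Same diagonal: (1,8)–(2,7) (|1−2| = |8−7| = 1); (3,4)–(6,7) (|3−6| = |4−7| = 3); (4,1)–(7,4) (|4−7| = |1−4| = 3); (5,7)–(8,4) (|5−8| = |7−4| = 3).
Total attacking pairs: 10.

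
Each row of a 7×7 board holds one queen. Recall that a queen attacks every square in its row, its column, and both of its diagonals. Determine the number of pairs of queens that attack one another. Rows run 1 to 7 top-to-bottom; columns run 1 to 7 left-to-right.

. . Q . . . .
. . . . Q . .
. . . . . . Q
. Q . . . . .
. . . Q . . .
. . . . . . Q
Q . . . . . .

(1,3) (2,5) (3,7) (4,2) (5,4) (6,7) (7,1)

Same column: (3,7)–(6,7) (column 7).
Total attacking pairs: 1.

1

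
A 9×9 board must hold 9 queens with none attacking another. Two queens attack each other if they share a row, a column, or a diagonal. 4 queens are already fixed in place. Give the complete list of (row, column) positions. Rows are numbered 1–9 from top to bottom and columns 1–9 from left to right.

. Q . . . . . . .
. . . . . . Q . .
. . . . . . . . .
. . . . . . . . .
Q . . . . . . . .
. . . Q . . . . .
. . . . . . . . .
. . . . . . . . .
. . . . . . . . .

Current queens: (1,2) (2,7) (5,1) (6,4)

(1,2) (2,7) (3,5) (4,8) (5,1) (6,4) (7,6) (8,3) (9,9)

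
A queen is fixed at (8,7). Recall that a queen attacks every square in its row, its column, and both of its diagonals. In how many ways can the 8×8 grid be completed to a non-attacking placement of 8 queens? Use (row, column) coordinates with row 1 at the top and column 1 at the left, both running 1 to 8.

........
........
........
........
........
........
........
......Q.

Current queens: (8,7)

8

Branch on row 1: col 1 → 0; col 2 → 0; col 3 → 0; col 4 → 3; col 5 → 3; col 6 → 2; col 8 → 0.
Sum: 0 + 0 + 0 + 3 + 3 + 2 + 0 = 8.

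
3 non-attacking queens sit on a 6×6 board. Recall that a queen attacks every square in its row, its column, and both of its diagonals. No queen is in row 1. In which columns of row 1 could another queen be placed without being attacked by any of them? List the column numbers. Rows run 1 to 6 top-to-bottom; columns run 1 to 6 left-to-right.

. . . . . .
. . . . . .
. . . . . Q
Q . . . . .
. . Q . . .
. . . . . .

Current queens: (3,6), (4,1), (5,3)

(3,6) attacks row 1 at column 6 and diagonals 4.
(4,1) attacks row 1 at column 1 and diagonals 4.
(5,3) attacks row 1 at column 3.
Attacked columns: {1, 3, 4, 6}. Safe: {2, 5}.

columns 2, 5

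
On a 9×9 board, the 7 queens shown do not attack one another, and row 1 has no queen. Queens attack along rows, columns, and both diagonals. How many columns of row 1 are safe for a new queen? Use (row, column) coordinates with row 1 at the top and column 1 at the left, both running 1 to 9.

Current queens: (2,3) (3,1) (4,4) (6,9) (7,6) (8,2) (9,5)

1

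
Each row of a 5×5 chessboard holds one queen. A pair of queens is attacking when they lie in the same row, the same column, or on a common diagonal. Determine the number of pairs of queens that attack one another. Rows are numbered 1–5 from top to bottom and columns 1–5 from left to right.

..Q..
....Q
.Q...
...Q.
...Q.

Same column: (4,4)–(5,4) (column 4).
Same diagonal: (3,2)–(5,4) (|3−5| = |2−4| = 2).
Total attacking pairs: 2.

2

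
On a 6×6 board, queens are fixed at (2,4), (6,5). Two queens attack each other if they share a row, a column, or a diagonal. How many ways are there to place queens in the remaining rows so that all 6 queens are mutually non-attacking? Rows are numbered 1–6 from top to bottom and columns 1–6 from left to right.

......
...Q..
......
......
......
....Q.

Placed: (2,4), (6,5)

Branch on row 1: col 1 → 0; col 2 → 1; col 6 → 0.
Sum: 0 + 1 + 0 = 1.

1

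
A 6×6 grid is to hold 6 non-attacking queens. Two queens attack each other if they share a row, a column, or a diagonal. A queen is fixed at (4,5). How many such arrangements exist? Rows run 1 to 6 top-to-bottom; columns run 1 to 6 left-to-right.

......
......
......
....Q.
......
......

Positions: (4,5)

Branch on row 1: col 1 → 0; col 3 → 1; col 4 → 0; col 6 → 0.
Sum: 0 + 1 + 0 + 0 = 1.

1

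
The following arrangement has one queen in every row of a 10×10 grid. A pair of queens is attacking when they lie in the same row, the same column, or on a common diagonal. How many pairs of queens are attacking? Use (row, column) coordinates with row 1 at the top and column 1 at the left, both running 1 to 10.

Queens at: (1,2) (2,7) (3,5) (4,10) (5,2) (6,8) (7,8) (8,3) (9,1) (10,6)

5

Same column: (1,2)–(5,2) (column 2); (6,8)–(7,8) (column 8).
Same diagonal: (1,2)–(7,8) (|1−7| = |2−8| = 6); (3,5)–(6,8) (|3−6| = |5−8| = 3); (4,10)–(6,8) (|4−6| = |10−8| = 2).
Total attacking pairs: 5.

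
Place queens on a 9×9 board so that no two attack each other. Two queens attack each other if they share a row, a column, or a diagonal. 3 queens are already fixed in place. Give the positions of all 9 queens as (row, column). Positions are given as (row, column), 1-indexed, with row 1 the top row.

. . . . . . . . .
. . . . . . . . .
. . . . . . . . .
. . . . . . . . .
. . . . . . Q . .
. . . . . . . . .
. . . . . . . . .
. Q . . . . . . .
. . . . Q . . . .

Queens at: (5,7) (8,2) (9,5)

Row 1: attacked by (5,7)→{3,7}; (8,2)→{2,9}; (9,5)→{5}. Safe: 1, 4, 6, 8. Place at column 8.
Row 2: attacked by (1,8)→{7,8,9}; (5,7)→{4,7}; (8,2)→{2,8}; (9,5)→{5}. Safe: 1, 3, 6. Place at column 6.
Row 3: attacked by (1,8)→{6,8}; (2,6)→{5,6,7}; (5,7)→{5,7,9}; (8,2)→{2,7}; (9,5)→{5}. Safe: 1, 3, 4. Place at column 3.
Row 4: attacked by (1,8)→{5,8}; (2,6)→{4,6,8}; (3,3)→{2,3,4}; (5,7)→{6,7,8}; (8,2)→{2,6}; (9,5)→{5}. Safe: 1, 9. Place at column 9.
Row 6: attacked by (1,8)→{3,8}; (2,6)→{2,6}; (3,3)→{3,6}; (4,9)→{7,9}; (5,7)→{6,7,8}; (8,2)→{2,4}; (9,5)→{2,5,8}. Safe: 1. Place at column 1.
Row 7: attacked by (1,8)→{2,8}; (2,6)→{1,6}; (3,3)→{3,7}; (4,9)→{6,9}; (5,7)→{5,7,9}; (6,1)→{1,2}; (8,2)→{1,2,3}; (9,5)→{3,5,7}. Safe: 4. Place at column 4.
Columns [8, 6, 3, 9, 7, 1, 4, 2, 5], r−c [-7, -4, 0, -5, -2, 5, 3, 6, 4], r+c [9, 8, 6, 13, 12, 7, 11, 10, 14] are all distinct, so no two queens attack.

(1,8) (2,6) (3,3) (4,9) (5,7) (6,1) (7,4) (8,2) (9,5)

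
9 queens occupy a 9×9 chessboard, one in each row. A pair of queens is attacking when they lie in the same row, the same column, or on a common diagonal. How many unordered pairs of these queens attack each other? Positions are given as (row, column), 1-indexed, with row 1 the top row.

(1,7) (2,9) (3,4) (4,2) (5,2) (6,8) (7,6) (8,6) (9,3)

Same column: (4,2)–(5,2) (column 2); (7,6)–(8,6) (column 6).
Same diagonal: (3,4)–(5,2) (|3−5| = |4−2| = 2); (4,2)–(8,6) (|4−8| = |2−6| = 4); (6,8)–(8,6) (|6−8| = |8−6| = 2).
Total attacking pairs: 5.

5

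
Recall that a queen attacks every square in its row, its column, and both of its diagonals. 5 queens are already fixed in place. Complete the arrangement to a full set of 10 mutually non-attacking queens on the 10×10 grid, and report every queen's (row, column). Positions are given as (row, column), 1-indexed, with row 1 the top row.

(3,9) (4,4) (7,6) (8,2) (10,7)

(1,8) (2,3) (3,9) (4,4) (5,10) (6,1) (7,6) (8,2) (9,5) (10,7)

Row 1: attacked by (3,9)→{7,9}; (4,4)→{1,4,7}; (7,6)→{6}; (8,2)→{2,9}; (10,7)→{7}. Safe: 3, 5, 8, 10. Place at column 8.
Row 2: attacked by (1,8)→{7,8,9}; (3,9)→{8,9,10}; (4,4)→{2,4,6}; (7,6)→{1,6}; (8,2)→{2,8}; (10,7)→{7}. Safe: 3, 5. Place at column 3.
Row 5: attacked by (1,8)→{4,8}; (2,3)→{3,6}; (3,9)→{7,9}; (4,4)→{3,4,5}; (7,6)→{4,6,8}; (8,2)→{2,5}; (10,7)→{2,7}. Safe: 1, 10. Place at column 10.
Row 6: attacked by (1,8)→{3,8}; (2,3)→{3,7}; (3,9)→{6,9}; (4,4)→{2,4,6}; (5,10)→{9,10}; (7,6)→{5,6,7}; (8,2)→{2,4}; (10,7)→{3,7}. Safe: 1. Place at column 1.
Row 9: attacked by (1,8)→{8}; (2,3)→{3,10}; (3,9)→{3,9}; (4,4)→{4,9}; (5,10)→{6,10}; (6,1)→{1,4}; (7,6)→{4,6,8}; (8,2)→{1,2,3}; (10,7)→{6,7,8}. Safe: 5. Place at column 5.
Columns [8, 3, 9, 4, 10, 1, 6, 2, 5, 7], r−c [-7, -1, -6, 0, -5, 5, 1, 6, 4, 3], r+c [9, 5, 12, 8, 15, 7, 13, 10, 14, 17] are all distinct, so no two queens attack.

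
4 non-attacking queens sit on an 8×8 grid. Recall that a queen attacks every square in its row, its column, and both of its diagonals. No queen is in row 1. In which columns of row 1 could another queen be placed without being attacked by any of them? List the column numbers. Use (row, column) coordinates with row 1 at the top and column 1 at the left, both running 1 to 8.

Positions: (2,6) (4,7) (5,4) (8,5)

columns 1, 2, 3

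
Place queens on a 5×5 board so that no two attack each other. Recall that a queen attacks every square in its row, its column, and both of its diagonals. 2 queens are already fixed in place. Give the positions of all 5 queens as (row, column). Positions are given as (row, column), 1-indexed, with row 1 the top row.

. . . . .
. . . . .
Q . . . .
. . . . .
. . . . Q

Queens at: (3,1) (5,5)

(1,2) (2,4) (3,1) (4,3) (5,5)

Row 1: attacked by (3,1)→{1,3}; (5,5)→{1,5}. Safe: 2, 4. Place at column 2.
Row 2: attacked by (1,2)→{1,2,3}; (3,1)→{1,2}; (5,5)→{2,5}. Safe: 4. Place at column 4.
Row 4: attacked by (1,2)→{2,5}; (2,4)→{2,4}; (3,1)→{1,2}; (5,5)→{4,5}. Safe: 3. Place at column 3.
Columns [2, 4, 1, 3, 5], r−c [-1, -2, 2, 1, 0], r+c [3, 6, 4, 7, 10] are all distinct, so no two queens attack.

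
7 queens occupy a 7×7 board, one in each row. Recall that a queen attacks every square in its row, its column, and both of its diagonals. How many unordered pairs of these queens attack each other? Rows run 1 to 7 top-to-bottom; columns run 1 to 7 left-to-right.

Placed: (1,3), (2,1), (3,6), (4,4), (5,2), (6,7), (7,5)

0

All columns are distinct and no two queens satisfy |Δrow| = |Δcol|, so no pair attacks.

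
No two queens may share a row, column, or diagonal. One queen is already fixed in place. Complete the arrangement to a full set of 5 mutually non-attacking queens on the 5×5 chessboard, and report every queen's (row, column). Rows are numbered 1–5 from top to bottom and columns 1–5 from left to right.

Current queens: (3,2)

(1,1) (2,4) (3,2) (4,5) (5,3)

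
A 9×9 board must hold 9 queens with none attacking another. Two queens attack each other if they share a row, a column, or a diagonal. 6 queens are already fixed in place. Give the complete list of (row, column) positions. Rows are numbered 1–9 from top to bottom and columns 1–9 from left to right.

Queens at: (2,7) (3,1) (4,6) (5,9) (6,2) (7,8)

(1,4) (2,7) (3,1) (4,6) (5,9) (6,2) (7,8) (8,5) (9,3)

Row 1: attacked by (2,7)→{6,7,8}; (3,1)→{1,3}; (4,6)→{3,6,9}; (5,9)→{5,9}; (6,2)→{2,7}; (7,8)→{2,8}. Safe: 4. Place at column 4.
Row 8: attacked by (1,4)→{4}; (2,7)→{1,7}; (3,1)→{1,6}; (4,6)→{2,6}; (5,9)→{6,9}; (6,2)→{2,4}; (7,8)→{7,8,9}. Safe: 3, 5. Place at column 5.
Row 9: attacked by (1,4)→{4}; (2,7)→{7}; (3,1)→{1,7}; (4,6)→{1,6}; (5,9)→{5,9}; (6,2)→{2,5}; (7,8)→{6,8}; (8,5)→{4,5,6}. Safe: 3. Place at column 3.
Columns [4, 7, 1, 6, 9, 2, 8, 5, 3], r−c [-3, -5, 2, -2, -4, 4, -1, 3, 6], r+c [5, 9, 4, 10, 14, 8, 15, 13, 12] are all distinct, so no two queens attack.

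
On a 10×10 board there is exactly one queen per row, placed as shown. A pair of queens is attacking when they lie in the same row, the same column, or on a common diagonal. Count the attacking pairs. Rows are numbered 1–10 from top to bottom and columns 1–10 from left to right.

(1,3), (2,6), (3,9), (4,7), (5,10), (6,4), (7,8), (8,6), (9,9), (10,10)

6

Same column: (2,6)–(8,6) (column 6); (3,9)–(9,9) (column 9); (5,10)–(10,10) (column 10).
Same diagonal: (5,10)–(7,8) (|5−7| = |10−8| = 2); (6,4)–(8,6) (|6−8| = |4−6| = 2); (9,9)–(10,10) (|9−10| = |9−10| = 1).
Total attacking pairs: 6.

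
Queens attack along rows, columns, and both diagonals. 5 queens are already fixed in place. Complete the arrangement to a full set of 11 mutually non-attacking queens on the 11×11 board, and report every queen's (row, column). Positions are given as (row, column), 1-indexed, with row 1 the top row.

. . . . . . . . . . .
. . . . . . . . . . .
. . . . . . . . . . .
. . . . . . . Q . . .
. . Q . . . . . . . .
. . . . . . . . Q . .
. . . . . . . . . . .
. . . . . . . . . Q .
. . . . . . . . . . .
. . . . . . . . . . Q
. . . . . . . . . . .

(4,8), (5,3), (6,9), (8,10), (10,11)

Row 1: attacked by (4,8)→{5,8,11}; (5,3)→{3,7}; (6,9)→{4,9}; (8,10)→{3,10}; (10,11)→{2,11}. Safe: 1, 6. Place at column 1.
Row 2: attacked by (1,1)→{1,2}; (4,8)→{6,8,10}; (5,3)→{3,6}; (6,9)→{5,9}; (8,10)→{4,10}; (10,11)→{3,11}. Safe: 7. Place at column 7.
Row 3: attacked by (1,1)→{1,3}; (2,7)→{6,7,8}; (4,8)→{7,8,9}; (5,3)→{1,3,5}; (6,9)→{6,9}; (8,10)→{5,10}; (10,11)→{4,11}. Safe: 2. Place at column 2.
Row 7: attacked by (1,1)→{1,7}; (2,7)→{2,7}; (3,2)→{2,6}; (4,8)→{5,8,11}; (5,3)→{1,3,5}; (6,9)→{8,9,10}; (8,10)→{9,10,11}; (10,11)→{8,11}. Safe: 4. Place at column 4.
Row 9: attacked by (1,1)→{1,9}; (2,7)→{7}; (3,2)→{2,8}; (4,8)→{3,8}; (5,3)→{3,7}; (6,9)→{6,9}; (7,4)→{2,4,6}; (8,10)→{9,10,11}; (10,11)→{10,11}. Safe: 5. Place at column 5.
Row 11: attacked by (1,1)→{1,11}; (2,7)→{7}; (3,2)→{2,10}; (4,8)→{1,8}; (5,3)→{3,9}; (6,9)→{4,9}; (7,4)→{4,8}; (8,10)→{7,10}; (9,5)→{3,5,7}; (10,11)→{10,11}. Safe: 6. Place at column 6.
Columns [1, 7, 2, 8, 3, 9, 4, 10, 5, 11, 6], r−c [0, -5, 1, -4, 2, -3, 3, -2, 4, -1, 5], r+c [2, 9, 5, 12, 8, 15, 11, 18, 14, 21, 17] are all distinct, so no two queens attack.

(1,1) (2,7) (3,2) (4,8) (5,3) (6,9) (7,4) (8,10) (9,5) (10,11) (11,6)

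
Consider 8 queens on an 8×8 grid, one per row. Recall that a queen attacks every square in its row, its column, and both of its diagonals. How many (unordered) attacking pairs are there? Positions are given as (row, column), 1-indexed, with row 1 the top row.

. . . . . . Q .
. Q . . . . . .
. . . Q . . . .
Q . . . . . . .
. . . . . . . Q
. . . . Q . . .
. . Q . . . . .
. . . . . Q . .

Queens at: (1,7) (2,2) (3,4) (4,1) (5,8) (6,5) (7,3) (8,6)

0

All columns are distinct and no two queens satisfy |Δrow| = |Δcol|, so no pair attacks.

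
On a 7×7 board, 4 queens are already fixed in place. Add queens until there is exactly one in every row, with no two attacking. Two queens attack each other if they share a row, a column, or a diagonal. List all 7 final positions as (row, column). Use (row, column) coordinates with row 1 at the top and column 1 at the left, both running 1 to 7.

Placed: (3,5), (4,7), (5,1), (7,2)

Row 1: attacked by (3,5)→{3,5,7}; (4,7)→{4,7}; (5,1)→{1,5}; (7,2)→{2}. Safe: 6. Place at column 6.
Row 2: attacked by (1,6)→{5,6,7}; (3,5)→{4,5,6}; (4,7)→{5,7}; (5,1)→{1,4}; (7,2)→{2,7}. Safe: 3. Place at column 3.
Row 6: attacked by (1,6)→{1,6}; (2,3)→{3,7}; (3,5)→{2,5}; (4,7)→{5,7}; (5,1)→{1,2}; (7,2)→{1,2,3}. Safe: 4. Place at column 4.
Columns [6, 3, 5, 7, 1, 4, 2], r−c [-5, -1, -2, -3, 4, 2, 5], r+c [7, 5, 8, 11, 6, 10, 9] are all distinct, so no two queens attack.

(1,6) (2,3) (3,5) (4,7) (5,1) (6,4) (7,2)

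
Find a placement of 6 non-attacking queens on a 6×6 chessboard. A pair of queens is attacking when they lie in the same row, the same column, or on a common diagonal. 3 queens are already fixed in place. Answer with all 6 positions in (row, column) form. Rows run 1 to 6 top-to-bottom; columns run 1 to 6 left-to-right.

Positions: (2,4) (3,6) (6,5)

(1,2) (2,4) (3,6) (4,1) (5,3) (6,5)

Row 1: attacked by (2,4)→{3,4,5}; (3,6)→{4,6}; (6,5)→{5}. Safe: 1, 2. Place at column 2.
Row 4: attacked by (1,2)→{2,5}; (2,4)→{2,4,6}; (3,6)→{5,6}; (6,5)→{3,5}. Safe: 1. Place at column 1.
Row 5: attacked by (1,2)→{2,6}; (2,4)→{1,4}; (3,6)→{4,6}; (4,1)→{1,2}; (6,5)→{4,5,6}. Safe: 3. Place at column 3.
Columns [2, 4, 6, 1, 3, 5], r−c [-1, -2, -3, 3, 2, 1], r+c [3, 6, 9, 5, 8, 11] are all distinct, so no two queens attack.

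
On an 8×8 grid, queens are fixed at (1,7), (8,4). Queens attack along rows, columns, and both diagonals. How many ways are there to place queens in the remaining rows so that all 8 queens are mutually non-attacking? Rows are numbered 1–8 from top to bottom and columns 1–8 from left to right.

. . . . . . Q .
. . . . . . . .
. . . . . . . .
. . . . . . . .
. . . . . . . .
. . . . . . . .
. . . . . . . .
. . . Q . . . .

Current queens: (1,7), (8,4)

Branch on row 2: col 1 → 0; col 2 → 0; col 3 → 2; col 5 → 1.
Sum: 0 + 0 + 2 + 1 = 3.

3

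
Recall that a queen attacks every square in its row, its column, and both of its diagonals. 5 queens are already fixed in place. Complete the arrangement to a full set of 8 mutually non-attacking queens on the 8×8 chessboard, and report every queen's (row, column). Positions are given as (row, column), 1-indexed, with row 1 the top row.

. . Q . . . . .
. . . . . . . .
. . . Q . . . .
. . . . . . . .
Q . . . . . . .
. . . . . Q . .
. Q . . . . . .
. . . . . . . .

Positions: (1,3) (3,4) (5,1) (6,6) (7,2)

(1,3) (2,8) (3,4) (4,7) (5,1) (6,6) (7,2) (8,5)

Row 2: attacked by (1,3)→{2,3,4}; (3,4)→{3,4,5}; (5,1)→{1,4}; (6,6)→{2,6}; (7,2)→{2,7}. Safe: 8. Place at column 8.
Row 4: attacked by (1,3)→{3,6}; (2,8)→{6,8}; (3,4)→{3,4,5}; (5,1)→{1,2}; (6,6)→{4,6,8}; (7,2)→{2,5}. Safe: 7. Place at column 7.
Row 8: attacked by (1,3)→{3}; (2,8)→{2,8}; (3,4)→{4}; (4,7)→{3,7}; (5,1)→{1,4}; (6,6)→{4,6,8}; (7,2)→{1,2,3}. Safe: 5. Place at column 5.
Columns [3, 8, 4, 7, 1, 6, 2, 5], r−c [-2, -6, -1, -3, 4, 0, 5, 3], r+c [4, 10, 7, 11, 6, 12, 9, 13] are all distinct, so no two queens attack.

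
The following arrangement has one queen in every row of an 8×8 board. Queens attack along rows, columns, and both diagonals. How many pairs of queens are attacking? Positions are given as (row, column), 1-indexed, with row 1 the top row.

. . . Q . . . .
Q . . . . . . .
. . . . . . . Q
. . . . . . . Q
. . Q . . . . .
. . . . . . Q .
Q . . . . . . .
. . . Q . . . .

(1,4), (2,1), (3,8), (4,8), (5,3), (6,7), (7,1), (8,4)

Same column: (1,4)–(8,4) (column 4); (2,1)–(7,1) (column 1); (3,8)–(4,8) (column 8).
Same diagonal: (4,8)–(8,4) (|4−8| = |8−4| = 4); (5,3)–(7,1) (|5−7| = |3−1| = 2).
Total attacking pairs: 5.

5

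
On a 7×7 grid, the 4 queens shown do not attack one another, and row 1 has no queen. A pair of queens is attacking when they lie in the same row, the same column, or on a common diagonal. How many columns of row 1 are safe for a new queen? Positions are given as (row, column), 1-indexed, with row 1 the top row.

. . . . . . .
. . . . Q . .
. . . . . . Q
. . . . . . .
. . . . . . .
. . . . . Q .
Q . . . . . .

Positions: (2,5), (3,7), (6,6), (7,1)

2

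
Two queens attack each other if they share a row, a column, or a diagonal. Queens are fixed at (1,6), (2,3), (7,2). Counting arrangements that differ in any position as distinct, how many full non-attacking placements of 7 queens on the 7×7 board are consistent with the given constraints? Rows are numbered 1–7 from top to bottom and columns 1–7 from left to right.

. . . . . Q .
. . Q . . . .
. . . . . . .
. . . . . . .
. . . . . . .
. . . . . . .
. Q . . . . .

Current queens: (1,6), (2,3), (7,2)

3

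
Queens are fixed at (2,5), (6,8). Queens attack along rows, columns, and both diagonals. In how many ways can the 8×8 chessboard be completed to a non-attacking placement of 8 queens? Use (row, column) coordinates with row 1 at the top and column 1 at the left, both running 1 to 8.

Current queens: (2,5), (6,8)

Branch on row 1: col 1 → 0; col 2 → 2; col 7 → 1.
Sum: 0 + 2 + 1 = 3.

3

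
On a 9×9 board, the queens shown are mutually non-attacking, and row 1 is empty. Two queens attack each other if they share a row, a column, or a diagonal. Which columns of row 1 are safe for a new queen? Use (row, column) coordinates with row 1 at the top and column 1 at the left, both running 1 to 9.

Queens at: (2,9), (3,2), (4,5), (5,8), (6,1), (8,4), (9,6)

columns 3, 7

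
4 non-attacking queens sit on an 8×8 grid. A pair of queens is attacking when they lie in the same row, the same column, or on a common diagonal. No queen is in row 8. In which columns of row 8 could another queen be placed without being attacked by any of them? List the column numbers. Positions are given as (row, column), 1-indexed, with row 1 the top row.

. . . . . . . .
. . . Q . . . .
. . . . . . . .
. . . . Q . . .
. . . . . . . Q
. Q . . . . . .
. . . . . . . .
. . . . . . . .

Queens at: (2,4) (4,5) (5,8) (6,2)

columns 3, 6, 7

(2,4) attacks row 8 at column 4.
(4,5) attacks row 8 at column 5 and diagonals 1.
(5,8) attacks row 8 at column 8 and diagonals 5.
(6,2) attacks row 8 at column 2 and diagonals 4.
Attacked columns: {1, 2, 4, 5, 8}. Safe: {3, 6, 7}.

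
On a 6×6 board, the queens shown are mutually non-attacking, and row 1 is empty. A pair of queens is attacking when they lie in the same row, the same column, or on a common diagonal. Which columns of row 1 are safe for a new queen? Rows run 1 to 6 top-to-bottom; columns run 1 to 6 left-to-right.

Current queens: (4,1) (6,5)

(4,1) attacks row 1 at column 1 and diagonals 4.
(6,5) attacks row 1 at column 5.
Attacked columns: {1, 4, 5}. Safe: {2, 3, 6}.

columns 2, 3, 6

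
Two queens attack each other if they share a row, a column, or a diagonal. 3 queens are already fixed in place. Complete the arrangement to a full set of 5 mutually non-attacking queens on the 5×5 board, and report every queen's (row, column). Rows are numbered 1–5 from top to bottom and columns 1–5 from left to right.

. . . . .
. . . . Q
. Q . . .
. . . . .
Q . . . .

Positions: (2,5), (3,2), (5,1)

Row 1: attacked by (2,5)→{4,5}; (3,2)→{2,4}; (5,1)→{1,5}. Safe: 3. Place at column 3.
Row 4: attacked by (1,3)→{3}; (2,5)→{3,5}; (3,2)→{1,2,3}; (5,1)→{1,2}. Safe: 4. Place at column 4.
Columns [3, 5, 2, 4, 1], r−c [-2, -3, 1, 0, 4], r+c [4, 7, 5, 8, 6] are all distinct, so no two queens attack.

(1,3) (2,5) (3,2) (4,4) (5,1)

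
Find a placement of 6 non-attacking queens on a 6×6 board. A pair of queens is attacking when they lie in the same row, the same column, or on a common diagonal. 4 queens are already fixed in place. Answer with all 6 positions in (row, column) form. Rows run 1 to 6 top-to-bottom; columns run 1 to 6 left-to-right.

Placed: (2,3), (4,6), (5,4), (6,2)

Row 1: attacked by (2,3)→{2,3,4}; (4,6)→{3,6}; (5,4)→{4}; (6,2)→{2}. Safe: 1, 5. Place at column 5.
Row 3: attacked by (1,5)→{3,5}; (2,3)→{2,3,4}; (4,6)→{5,6}; (5,4)→{2,4,6}; (6,2)→{2,5}. Safe: 1. Place at column 1.
Columns [5, 3, 1, 6, 4, 2], r−c [-4, -1, 2, -2, 1, 4], r+c [6, 5, 4, 10, 9, 8] are all distinct, so no two queens attack.

(1,5) (2,3) (3,1) (4,6) (5,4) (6,2)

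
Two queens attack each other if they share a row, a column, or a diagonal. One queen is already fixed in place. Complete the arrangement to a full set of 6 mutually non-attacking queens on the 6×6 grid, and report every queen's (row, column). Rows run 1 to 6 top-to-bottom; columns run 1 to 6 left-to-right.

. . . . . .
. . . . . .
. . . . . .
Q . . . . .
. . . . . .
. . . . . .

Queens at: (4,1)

(1,2) (2,4) (3,6) (4,1) (5,3) (6,5)

Row 1: attacked by (4,1)→{1,4}. Safe: 2, 3, 5, 6. Place at column 2.
Row 2: attacked by (1,2)→{1,2,3}; (4,1)→{1,3}. Safe: 4, 5, 6. Place at column 4.
Row 3: attacked by (1,2)→{2,4}; (2,4)→{3,4,5}; (4,1)→{1,2}. Safe: 6. Place at column 6.
Row 5: attacked by (1,2)→{2,6}; (2,4)→{1,4}; (3,6)→{4,6}; (4,1)→{1,2}. Safe: 3, 5. Place at column 3.
Row 6: attacked by (1,2)→{2}; (2,4)→{4}; (3,6)→{3,6}; (4,1)→{1,3}; (5,3)→{2,3,4}. Safe: 5. Place at column 5.
Columns [2, 4, 6, 1, 3, 5], r−c [-1, -2, -3, 3, 2, 1], r+c [3, 6, 9, 5, 8, 11] are all distinct, so no two queens attack.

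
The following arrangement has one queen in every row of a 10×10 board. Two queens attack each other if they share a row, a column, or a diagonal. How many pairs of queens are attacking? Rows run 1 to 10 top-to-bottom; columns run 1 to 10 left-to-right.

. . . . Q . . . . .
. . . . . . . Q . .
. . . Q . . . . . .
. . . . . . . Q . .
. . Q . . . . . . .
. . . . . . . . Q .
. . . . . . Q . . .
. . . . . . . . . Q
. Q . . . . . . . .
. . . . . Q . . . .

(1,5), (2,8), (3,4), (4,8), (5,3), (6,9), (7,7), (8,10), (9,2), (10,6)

2

Same column: (2,8)–(4,8) (column 8).
Same diagonal: (1,5)–(4,8) (|1−4| = |5−8| = 3).
Total attacking pairs: 2.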